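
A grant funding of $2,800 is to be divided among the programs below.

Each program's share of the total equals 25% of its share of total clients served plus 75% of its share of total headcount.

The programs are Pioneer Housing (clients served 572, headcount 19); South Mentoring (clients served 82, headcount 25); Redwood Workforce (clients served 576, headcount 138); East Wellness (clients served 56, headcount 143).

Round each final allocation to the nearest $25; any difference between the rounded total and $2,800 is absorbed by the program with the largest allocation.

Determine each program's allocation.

Pioneer Housing: $425 · South Mentoring: $200 · Redwood Workforce: $1,225 · East Wellness: $950

Clients served total 1,286; headcount total 325.
Composite weights (25% clients served + 75% headcount): Pioneer Housing 0.1550; South Mentoring 0.0736; Redwood Workforce 0.4304; East Wellness 0.3409.
Pro-rata amounts: Pioneer Housing 434.12; South Mentoring 206.17; Redwood Workforce 1,205.22; East Wellness 954.48.
At nearest $25: Pioneer Housing $425; South Mentoring $200; Redwood Workforce $1,200; East Wellness $950. Sum = $2,775.
Difference $2,800 − $2,775 = +$25 applied to largest allocation (Redwood Workforce): Redwood Workforce becomes $1,225.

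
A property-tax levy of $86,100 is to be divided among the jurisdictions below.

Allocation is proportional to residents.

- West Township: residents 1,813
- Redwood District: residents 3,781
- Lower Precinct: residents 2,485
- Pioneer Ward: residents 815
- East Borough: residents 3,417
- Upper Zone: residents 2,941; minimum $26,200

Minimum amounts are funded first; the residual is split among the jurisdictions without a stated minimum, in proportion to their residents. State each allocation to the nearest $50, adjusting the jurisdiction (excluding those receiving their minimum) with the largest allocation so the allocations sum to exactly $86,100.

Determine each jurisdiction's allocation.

Fund the minimums — Upper Zone $26,200. Residual $59,900.
Residual split over remaining residents 12,311: West Township 8,821.27 → $8,800; Redwood District 18,396.71 → $18,400; Lower Precinct 12,090.93 → $12,100; Pioneer Ward 3,965.44 → $3,950; East Borough 16,625.64 → $16,650.

West Township: $8,800; Redwood District: $18,400; Lower Precinct: $12,100; Pioneer Ward: $3,950; East Borough: $16,650; Upper Zone: $26,200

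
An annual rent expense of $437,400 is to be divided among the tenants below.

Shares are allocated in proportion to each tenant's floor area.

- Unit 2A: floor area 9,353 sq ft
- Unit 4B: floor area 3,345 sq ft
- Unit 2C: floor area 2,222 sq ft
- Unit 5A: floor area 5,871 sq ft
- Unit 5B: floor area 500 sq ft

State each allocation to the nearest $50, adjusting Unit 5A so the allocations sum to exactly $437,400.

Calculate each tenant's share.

Unit 2A: $192,150 | Unit 4B: $68,700 | Unit 2C: $45,650 | Unit 5A: $120,650 | Unit 5B: $10,250

Combined floor area = 21,291.
Pro-rata amounts: Unit 2A 9,353/21,291 × $437,400 = 192,147.02; Unit 4B 3,345/21,291 × $437,400 = 68,719.32; Unit 2C 2,222/21,291 × $437,400 = 45,648.53; Unit 5A 5,871/21,291 × $437,400 = 120,613.19; Unit 5B 500/21,291 × $437,400 = 10,271.95.
At nearest $50: Unit 2A $192,150; Unit 4B $68,700; Unit 2C $45,650; Unit 5A $120,600; Unit 5B $10,250. Sum = $437,350.
Difference $437,400 − $437,350 = +$50 applied to Unit 5A: Unit 5A becomes $120,650.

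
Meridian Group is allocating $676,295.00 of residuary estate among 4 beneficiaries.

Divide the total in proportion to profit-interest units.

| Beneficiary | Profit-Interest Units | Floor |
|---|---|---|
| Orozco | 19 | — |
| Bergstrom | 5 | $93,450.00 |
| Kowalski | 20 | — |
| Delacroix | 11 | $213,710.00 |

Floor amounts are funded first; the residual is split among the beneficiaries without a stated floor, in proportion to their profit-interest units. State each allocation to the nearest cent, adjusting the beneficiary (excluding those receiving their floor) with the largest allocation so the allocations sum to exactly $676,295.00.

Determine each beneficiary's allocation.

Guaranteed amounts: Bergstrom $93,450.00; Delacroix $213,710.00. Remaining pool $369,135.00.
Remaining pool split over remaining profit-interest units 39: Orozco 179,835.0000 → $179,835.00; Kowalski 189,300.0000 → $189,300.00.

Orozco: $179,835.00 | Bergstrom: $93,450.00 | Kowalski: $189,300.00 | Delacroix: $213,710.00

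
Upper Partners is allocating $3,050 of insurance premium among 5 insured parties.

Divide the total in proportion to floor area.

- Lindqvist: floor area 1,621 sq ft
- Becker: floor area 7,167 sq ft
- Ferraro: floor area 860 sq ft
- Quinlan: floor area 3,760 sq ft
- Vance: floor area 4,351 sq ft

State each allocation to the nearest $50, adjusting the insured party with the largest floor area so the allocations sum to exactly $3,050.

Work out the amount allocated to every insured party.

Floor area total: 17,759.
Raw shares: Lindqvist 1,621/17,759 × $3,050 = 278.40; Becker 7,167/17,759 × $3,050 = 1,230.89; Ferraro 860/17,759 × $3,050 = 147.70; Quinlan 3,760/17,759 × $3,050 = 645.76; Vance 4,351/17,759 × $3,050 = 747.26.
At nearest $50: Lindqvist $300; Becker $1,250; Ferraro $150; Quinlan $650; Vance $750. Sum = $3,100.
Difference $3,050 − $3,100 = −$50 applied to largest floor area (Becker): Becker becomes $1,200.

Lindqvist: $300; Becker: $1,200; Ferraro: $150; Quinlan: $650; Vance: $750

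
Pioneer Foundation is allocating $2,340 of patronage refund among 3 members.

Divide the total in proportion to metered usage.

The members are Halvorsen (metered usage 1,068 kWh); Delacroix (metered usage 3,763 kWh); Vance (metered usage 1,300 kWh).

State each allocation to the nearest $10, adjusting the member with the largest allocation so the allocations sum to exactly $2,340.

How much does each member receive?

Halvorsen: $410 | Delacroix: $1,430 | Vance: $500

Combined metered usage = 6,131.
Raw shares: Halvorsen 1,068/6,131 × $2,340 = 407.62; Delacroix 3,763/6,131 × $2,340 = 1,436.21; Vance 1,300/6,131 × $2,340 = 496.17.
At nearest $10: Halvorsen $410; Delacroix $1,440; Vance $500. Sum = $2,350.
Difference $2,340 − $2,350 = −$10 applied to largest allocation (Delacroix): Delacroix becomes $1,430.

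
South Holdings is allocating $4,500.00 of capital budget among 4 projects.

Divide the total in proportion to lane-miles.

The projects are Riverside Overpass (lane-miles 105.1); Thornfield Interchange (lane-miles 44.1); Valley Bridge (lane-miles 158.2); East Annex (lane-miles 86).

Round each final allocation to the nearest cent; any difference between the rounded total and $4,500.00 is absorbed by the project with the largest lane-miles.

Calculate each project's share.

Riverside Overpass: $1,202.21 | Thornfield Interchange: $504.45 | Valley Bridge: $1,809.61 | East Annex: $983.73

Lane-miles total: 105.1 + 44.1 + 158.2 + 86 = 393.4.
Pro-rata amounts: Riverside Overpass 1,202.2115; Thornfield Interchange 504.4484; Valley Bridge 1,809.6085; East Annex 983.7316.
After rounding (cent): Riverside Overpass $1,202.21; Thornfield Interchange $504.45; Valley Bridge $1,809.61; East Annex $983.73. Sum = $4,500.00.
Sum already equals the total — no adjustment.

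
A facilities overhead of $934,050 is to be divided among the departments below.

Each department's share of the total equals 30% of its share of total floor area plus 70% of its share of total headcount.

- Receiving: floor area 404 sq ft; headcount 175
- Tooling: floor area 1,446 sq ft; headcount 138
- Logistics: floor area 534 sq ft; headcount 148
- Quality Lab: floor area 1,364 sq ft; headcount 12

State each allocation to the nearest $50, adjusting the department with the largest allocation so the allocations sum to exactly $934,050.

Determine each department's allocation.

Receiving: $272,100; Tooling: $298,900; Logistics: $244,500; Quality Lab: $118,550

Totals — floor area 3,748, headcount 473.
Blended shares (30% floor area + 70% headcount): Receiving 0.2913; Tooling 0.3200; Logistics 0.2618; Quality Lab 0.1269.
Pro-rata amounts: Receiving 272,109.73; Tooling 298,868.03; Logistics 244,506.53; Quality Lab 118,565.70.
Rounded to nearest $50: Receiving $272,100; Tooling $298,850; Logistics $244,500; Quality Lab $118,550. Sum = $934,000.
Difference $934,050 − $934,000 = +$50 applied to largest allocation (Tooling): Tooling becomes $298,900.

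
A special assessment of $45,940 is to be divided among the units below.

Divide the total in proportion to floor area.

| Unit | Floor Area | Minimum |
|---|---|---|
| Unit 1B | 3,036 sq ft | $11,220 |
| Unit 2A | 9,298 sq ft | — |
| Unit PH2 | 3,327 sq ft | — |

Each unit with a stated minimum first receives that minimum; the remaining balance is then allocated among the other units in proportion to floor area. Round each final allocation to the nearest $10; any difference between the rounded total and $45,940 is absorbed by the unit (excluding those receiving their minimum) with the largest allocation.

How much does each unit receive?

Fund the minimums — Unit 1B $11,220. Residual $34,720.
Residual split over remaining floor area 12,625: Unit 2A 25,570.42 → $25,570; Unit PH2 9,149.58 → $9,150.

Unit 1B: $11,220; Unit 2A: $25,570; Unit PH2: $9,150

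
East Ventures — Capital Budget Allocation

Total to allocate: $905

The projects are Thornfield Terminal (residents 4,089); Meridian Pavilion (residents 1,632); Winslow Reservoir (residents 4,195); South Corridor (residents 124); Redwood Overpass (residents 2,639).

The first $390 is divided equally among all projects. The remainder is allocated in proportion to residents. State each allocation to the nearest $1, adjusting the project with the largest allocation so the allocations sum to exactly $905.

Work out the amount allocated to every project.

Thornfield Terminal: $244 · Meridian Pavilion: $144 · Winslow Reservoir: $249 · South Corridor: $83 · Redwood Overpass: $185

$390 shared equally gives $78 per project.
Remainder $515 by residents (total 12,679): Thornfield Terminal 166.09 → $166; Meridian Pavilion 66.29 → $66; Winslow Reservoir 170.39 → $170; South Corridor 5.04 → $5; Redwood Overpass 107.19 → $107.
Rounding difference +$1 on remainder applied to Winslow Reservoir.
Totals: Thornfield Terminal $78 + $166 = $244; Meridian Pavilion $78 + $66 = $144; Winslow Reservoir $78 + $171 = $249; South Corridor $78 + $5 = $83; Redwood Overpass $78 + $107 = $185.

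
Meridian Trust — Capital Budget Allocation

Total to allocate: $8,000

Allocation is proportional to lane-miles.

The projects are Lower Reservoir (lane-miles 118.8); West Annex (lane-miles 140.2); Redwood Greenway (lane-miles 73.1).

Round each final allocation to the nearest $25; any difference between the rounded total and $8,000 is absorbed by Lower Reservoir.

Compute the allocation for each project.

Sum of lane-miles: 332.1.
Pro-rata amounts: Lower Reservoir 118.8/332.1 × $8,000 = 2,861.79; West Annex 140.2/332.1 × $8,000 = 3,377.30; Redwood Greenway 73.1/332.1 × $8,000 = 1,760.92.
At nearest $25: Lower Reservoir $2,850; West Annex $3,375; Redwood Greenway $1,750. Sum = $7,975.
Difference $8,000 − $7,975 = +$25 applied to Lower Reservoir: Lower Reservoir becomes $2,875.

Lower Reservoir: $2,875; West Annex: $3,375; Redwood Greenway: $1,750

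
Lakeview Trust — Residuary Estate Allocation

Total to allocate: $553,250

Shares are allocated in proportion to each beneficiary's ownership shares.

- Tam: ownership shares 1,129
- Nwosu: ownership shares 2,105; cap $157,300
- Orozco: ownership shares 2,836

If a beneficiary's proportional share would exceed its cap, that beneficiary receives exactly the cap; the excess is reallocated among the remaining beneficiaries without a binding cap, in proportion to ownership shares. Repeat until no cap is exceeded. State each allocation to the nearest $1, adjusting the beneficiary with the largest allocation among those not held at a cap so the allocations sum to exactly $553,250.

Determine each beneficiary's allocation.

Tam: $112,743 | Nwosu: $157,300 | Orozco: $283,207

Ownership shares total: 6,070.
Unconstrained shares: Tam 102,902.68; Nwosu 191,860.17; Orozco 258,487.15.
Held at cap: Nwosu ($157,300); balance $395,950 reallocated over remaining ownership shares 3,965.
Shares after redistribution: Tam 112,743.39 → $112,743; Orozco 283,206.61 → $283,207.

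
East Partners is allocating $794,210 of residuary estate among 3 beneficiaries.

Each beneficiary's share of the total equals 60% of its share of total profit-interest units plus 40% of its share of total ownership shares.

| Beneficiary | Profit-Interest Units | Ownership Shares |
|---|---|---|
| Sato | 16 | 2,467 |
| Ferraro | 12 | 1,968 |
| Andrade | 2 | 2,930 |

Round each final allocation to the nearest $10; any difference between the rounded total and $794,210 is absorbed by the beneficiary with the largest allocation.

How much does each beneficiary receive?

Sato: $360,560; Ferraro: $275,500; Andrade: $158,150

Totals — profit-interest units 30, ownership shares 7,365.
Composite weights (60% profit-interest units + 40% ownership shares): Sato 0.4540; Ferraro 0.3469; Andrade 0.1991.
Unrounded shares: Sato 360,559.48; Ferraro 275,498.67; Andrade 158,151.85.
At nearest $10: Sato $360,560; Ferraro $275,500; Andrade $158,150. Sum = $794,210.
Rounded total matches; no reconciliation needed.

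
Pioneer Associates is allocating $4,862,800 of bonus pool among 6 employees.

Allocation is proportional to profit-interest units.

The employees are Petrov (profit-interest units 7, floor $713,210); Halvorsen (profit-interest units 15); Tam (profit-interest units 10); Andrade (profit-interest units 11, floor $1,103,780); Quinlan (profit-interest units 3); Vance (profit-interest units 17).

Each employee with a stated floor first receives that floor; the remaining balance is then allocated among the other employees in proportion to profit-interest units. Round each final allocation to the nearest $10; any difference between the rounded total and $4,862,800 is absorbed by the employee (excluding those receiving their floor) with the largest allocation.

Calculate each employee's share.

Fund the minimums — Petrov $713,210; Andrade $1,103,780. Remaining pool $3,045,810.
Remaining pool split over remaining profit-interest units 45: Halvorsen 1,015,270.00 → $1,015,270; Tam 676,846.67 → $676,850; Quinlan 203,054.00 → $203,050; Vance 1,150,639.33 → $1,150,640.

Petrov: $713,210 | Halvorsen: $1,015,270 | Tam: $676,850 | Andrade: $1,103,780 | Quinlan: $203,050 | Vance: $1,150,640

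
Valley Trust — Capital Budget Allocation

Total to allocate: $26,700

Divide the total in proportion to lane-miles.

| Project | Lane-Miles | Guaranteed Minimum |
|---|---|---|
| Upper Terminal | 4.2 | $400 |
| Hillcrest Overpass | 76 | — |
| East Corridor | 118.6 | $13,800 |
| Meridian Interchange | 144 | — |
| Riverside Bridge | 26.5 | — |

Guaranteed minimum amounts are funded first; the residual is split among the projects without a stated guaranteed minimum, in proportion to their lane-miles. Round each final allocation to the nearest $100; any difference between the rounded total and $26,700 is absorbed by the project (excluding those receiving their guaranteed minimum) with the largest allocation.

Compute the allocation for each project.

Fund the minimums — Upper Terminal $400; East Corridor $13,800. Remaining pool $12,500.
Remaining pool split over remaining lane-miles 246.5: Hillcrest Overpass 3,853.96 → $3,900; Meridian Interchange 7,302.23 → $7,300; Riverside Bridge 1,343.81 → $1,300.

Upper Terminal: $400 | Hillcrest Overpass: $3,900 | East Corridor: $13,800 | Meridian Interchange: $7,300 | Riverside Bridge: $1,300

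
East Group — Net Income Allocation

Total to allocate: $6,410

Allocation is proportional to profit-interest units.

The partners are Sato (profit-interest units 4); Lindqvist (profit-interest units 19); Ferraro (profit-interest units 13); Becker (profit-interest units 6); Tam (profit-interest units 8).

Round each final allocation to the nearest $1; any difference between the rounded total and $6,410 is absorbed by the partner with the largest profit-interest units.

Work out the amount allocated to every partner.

Profit-interest units total: 4 + 19 + 13 + 6 + 8 = 50.
Raw shares: Sato 512.80; Lindqvist 2,435.80; Ferraro 1,666.60; Becker 769.20; Tam 1,025.60.
After rounding ($1): Sato $513; Lindqvist $2,436; Ferraro $1,667; Becker $769; Tam $1,026. Sum = $6,411.
Difference $6,410 − $6,411 = −$1 applied to largest profit-interest units (Lindqvist): Lindqvist becomes $2,435.

Sato: $513 | Lindqvist: $2,435 | Ferraro: $1,667 | Becker: $769 | Tam: $1,026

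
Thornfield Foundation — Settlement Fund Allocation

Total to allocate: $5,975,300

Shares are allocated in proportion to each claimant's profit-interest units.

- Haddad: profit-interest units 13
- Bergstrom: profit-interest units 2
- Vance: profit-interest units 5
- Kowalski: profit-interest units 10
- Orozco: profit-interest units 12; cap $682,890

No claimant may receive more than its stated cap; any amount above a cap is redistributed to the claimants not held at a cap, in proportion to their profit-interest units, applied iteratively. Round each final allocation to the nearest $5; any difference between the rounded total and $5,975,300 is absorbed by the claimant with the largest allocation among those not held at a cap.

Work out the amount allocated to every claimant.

Total profit-interest units = 42.
Proportional shares (ignoring caps): Haddad 1,849,497.62; Bergstrom 284,538.10; Vance 711,345.24; Kowalski 1,422,690.48; Orozco 1,707,228.57.
Cap binds for Orozco ($682,890); remaining pool $5,292,410 reallocated over remaining profit-interest units 30.
Remaining shares: Haddad 2,293,377.67 → $2,293,380; Bergstrom 352,827.33 → $352,825; Vance 882,068.33 → $882,070; Kowalski 1,764,136.67 → $1,764,135.

Haddad: $2,293,380 | Bergstrom: $352,825 | Vance: $882,070 | Kowalski: $1,764,135 | Orozco: $682,890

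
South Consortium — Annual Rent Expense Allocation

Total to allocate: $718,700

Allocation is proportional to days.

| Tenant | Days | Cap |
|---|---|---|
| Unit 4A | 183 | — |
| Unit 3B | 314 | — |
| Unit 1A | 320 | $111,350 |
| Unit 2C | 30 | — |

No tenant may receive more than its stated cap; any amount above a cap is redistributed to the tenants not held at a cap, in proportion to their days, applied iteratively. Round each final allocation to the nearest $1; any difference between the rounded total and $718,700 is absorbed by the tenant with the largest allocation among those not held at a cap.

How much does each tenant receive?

Unit 4A: $210,901; Unit 3B: $361,875; Unit 1A: $111,350; Unit 2C: $34,574

Days total: 847.
Pro-rata shares before constraints: Unit 4A 155,279.93; Unit 3B 266,436.60; Unit 1A 271,527.74; Unit 2C 25,455.73.
Held at cap: Unit 1A ($111,350); balance $607,350 reallocated over remaining days 527.
Shares after redistribution: Unit 4A 210,901.42 → $210,901; Unit 3B 361,874.57 → $361,875; Unit 2C 34,574.00 → $34,574.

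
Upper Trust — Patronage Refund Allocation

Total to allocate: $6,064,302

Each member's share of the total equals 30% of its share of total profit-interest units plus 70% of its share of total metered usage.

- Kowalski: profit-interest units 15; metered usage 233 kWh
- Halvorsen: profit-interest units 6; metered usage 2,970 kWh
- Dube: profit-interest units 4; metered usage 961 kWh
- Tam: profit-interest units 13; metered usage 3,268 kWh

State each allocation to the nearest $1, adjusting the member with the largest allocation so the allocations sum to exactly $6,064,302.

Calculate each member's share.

Kowalski: $851,226; Halvorsen: $1,983,662; Dube: $740,408; Tam: $2,489,006

Totals — profit-interest units 38, metered usage 7,432.
Combined weights (30% profit-interest units + 70% metered usage): Kowalski 0.1404; Halvorsen 0.3271; Dube 0.1221; Tam 0.4104.
Unrounded shares: Kowalski 851,226.02; Halvorsen 1,983,661.67; Dube 740,408.47; Tam 2,489,005.85.
At nearest $1: Kowalski $851,226; Halvorsen $1,983,662; Dube $740,408; Tam $2,489,006. Sum = $6,064,302.
Rounded total matches; no reconciliation needed.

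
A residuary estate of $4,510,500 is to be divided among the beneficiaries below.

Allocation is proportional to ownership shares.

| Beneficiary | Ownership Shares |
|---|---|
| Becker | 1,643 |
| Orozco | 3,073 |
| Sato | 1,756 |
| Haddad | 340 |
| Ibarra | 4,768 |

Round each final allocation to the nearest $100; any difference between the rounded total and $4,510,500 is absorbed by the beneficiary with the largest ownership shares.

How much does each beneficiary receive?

Becker: $640,000 | Orozco: $1,197,000 | Sato: $684,000 | Haddad: $132,400 | Ibarra: $1,857,100

Sum of ownership shares: 11,580.
Unrounded shares: Becker 1,643/11,580 × $4,510,500 = 639,961.27; Orozco 3,073/11,580 × $4,510,500 = 1,196,957.38; Sato 1,756/11,580 × $4,510,500 = 683,975.65; Haddad 340/11,580 × $4,510,500 = 132,432.64; Ibarra 4,768/11,580 × $4,510,500 = 1,857,173.06.
After rounding ($100): Becker $640,000; Orozco $1,197,000; Sato $684,000; Haddad $132,400; Ibarra $1,857,200. Sum = $4,510,600.
Difference $4,510,500 − $4,510,600 = −$100 applied to largest ownership shares (Ibarra): Ibarra becomes $1,857,100.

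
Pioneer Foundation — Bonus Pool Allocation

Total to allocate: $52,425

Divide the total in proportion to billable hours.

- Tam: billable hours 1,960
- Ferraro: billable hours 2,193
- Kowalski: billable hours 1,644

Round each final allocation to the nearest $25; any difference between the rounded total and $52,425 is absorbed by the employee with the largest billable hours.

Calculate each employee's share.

Combined billable hours = 1,960 + 2,193 + 1,644 = 5,797.
Unrounded shares: Tam 17,725.20; Ferraro 19,832.33; Kowalski 14,867.47.
After rounding ($25): Tam $17,725; Ferraro $19,825; Kowalski $14,875. Sum = $52,425.
Sum already equals the total — no adjustment.

Tam: $17,725 · Ferraro: $19,825 · Kowalski: $14,875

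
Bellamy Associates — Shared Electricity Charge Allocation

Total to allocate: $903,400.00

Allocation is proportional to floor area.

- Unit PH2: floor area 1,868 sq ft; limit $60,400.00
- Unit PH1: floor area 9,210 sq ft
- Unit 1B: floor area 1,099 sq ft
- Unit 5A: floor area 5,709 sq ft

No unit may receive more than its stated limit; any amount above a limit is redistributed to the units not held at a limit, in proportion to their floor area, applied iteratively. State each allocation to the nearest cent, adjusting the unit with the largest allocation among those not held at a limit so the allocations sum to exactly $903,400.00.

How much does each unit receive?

Floor area total: 17,886.
Pro-rata shares before constraints: Unit PH2 94,350.3970; Unit PH1 465,185.8437; Unit 1B 55,509.1468; Unit 5A 288,354.6125.
Capped: Unit PH2 ($60,400.00); balance $843,000.00 reallocated over remaining floor area 16,018.
Redistributed shares: Unit PH1 484,706.5801 → $484,706.58; Unit 1B 57,838.4942 → $57,838.49; Unit 5A 300,454.9257 → $300,454.93.

Unit PH2: $60,400.00; Unit PH1: $484,706.58; Unit 1B: $57,838.49; Unit 5A: $300,454.93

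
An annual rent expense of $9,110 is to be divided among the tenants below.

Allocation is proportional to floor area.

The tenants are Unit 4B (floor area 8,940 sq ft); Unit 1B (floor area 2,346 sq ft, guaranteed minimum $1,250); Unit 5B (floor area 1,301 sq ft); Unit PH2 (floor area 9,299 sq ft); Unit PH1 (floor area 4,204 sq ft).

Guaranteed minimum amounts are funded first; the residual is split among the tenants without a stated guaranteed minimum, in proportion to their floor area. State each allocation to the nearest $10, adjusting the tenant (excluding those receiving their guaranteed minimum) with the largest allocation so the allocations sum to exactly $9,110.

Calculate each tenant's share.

Minimums first: Unit 1B $1,250. Remaining pool $7,860.
Remaining pool split over remaining floor area 23,744: Unit 4B 2,959.42 → $2,960; Unit 5B 430.67 → $430; Unit PH2 3,078.26 → $3,080; Unit PH1 1,391.65 → $1,390.

Unit 4B: $2,960 | Unit 1B: $1,250 | Unit 5B: $430 | Unit PH2: $3,080 | Unit PH1: $1,390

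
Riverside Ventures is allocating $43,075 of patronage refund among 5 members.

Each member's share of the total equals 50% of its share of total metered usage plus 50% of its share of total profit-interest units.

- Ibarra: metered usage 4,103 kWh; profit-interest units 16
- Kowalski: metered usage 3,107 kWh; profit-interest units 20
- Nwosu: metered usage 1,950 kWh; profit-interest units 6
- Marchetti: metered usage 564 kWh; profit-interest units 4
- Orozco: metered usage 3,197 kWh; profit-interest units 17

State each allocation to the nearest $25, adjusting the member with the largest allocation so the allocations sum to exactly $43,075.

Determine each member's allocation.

Ibarra: $12,300 | Kowalski: $12,025 | Nwosu: $5,300 | Marchetti: $2,300 | Orozco: $11,150

Metered usage total 12,921; profit-interest units total 63.
Blended shares (50% metered usage + 50% profit-interest units): Ibarra 0.2858; Kowalski 0.2790; Nwosu 0.1231; Marchetti 0.0536; Orozco 0.2586.
Pro-rata amounts: Ibarra 12,308.97; Kowalski 12,016.24; Nwosu 5,301.57; Marchetti 2,307.57; Orozco 11,140.66.
At nearest $25: Ibarra $12,300; Kowalski $12,025; Nwosu $5,300; Marchetti $2,300; Orozco $11,150. Sum = $43,075.
Sum already equals the total — no adjustment.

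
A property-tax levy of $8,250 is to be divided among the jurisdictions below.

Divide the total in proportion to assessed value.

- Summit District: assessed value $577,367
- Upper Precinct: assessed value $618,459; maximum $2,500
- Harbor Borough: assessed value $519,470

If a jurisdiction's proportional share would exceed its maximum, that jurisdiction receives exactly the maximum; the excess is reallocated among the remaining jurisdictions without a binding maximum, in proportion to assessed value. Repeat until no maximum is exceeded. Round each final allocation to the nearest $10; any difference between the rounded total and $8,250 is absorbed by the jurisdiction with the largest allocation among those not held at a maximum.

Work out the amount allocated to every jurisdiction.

Sum of assessed value: 1,715,296.
Pro-rata shares before constraints: Summit District 2,776.94; Upper Precinct 2,974.58; Harbor Borough 2,498.48.
Capped: Upper Precinct ($2,500); balance $5,750 reallocated over remaining assessed value 1,096,837.
Remaining shares: Summit District 3,026.76 → $3,030; Harbor Borough 2,723.24 → $2,720.

Summit District: $3,030 | Upper Precinct: $2,500 | Harbor Borough: $2,720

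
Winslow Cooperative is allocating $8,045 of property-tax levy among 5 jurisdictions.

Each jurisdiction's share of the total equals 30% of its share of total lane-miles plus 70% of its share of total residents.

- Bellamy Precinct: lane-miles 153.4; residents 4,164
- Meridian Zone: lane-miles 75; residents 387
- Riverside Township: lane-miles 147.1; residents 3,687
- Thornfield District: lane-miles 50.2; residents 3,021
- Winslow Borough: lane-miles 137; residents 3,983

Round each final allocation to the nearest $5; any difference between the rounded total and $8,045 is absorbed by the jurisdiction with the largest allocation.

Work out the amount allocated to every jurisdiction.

Bellamy Precinct: $2,195 | Meridian Zone: $465 | Riverside Township: $1,995 | Thornfield District: $1,330 | Winslow Borough: $2,060

Totals — lane-miles 562.7, residents 15,242.
Composite weights (30% lane-miles + 70% residents): Bellamy Precinct 0.2730; Meridian Zone 0.0578; Riverside Township 0.2478; Thornfield District 0.1655; Winslow Borough 0.2560.
Pro-rata amounts: Bellamy Precinct 2,196.44; Meridian Zone 464.67; Riverside Township 1,993.18; Thornfield District 1,331.49; Winslow Borough 2,059.22.
Rounded to nearest $5: Bellamy Precinct $2,195; Meridian Zone $465; Riverside Township $1,995; Thornfield District $1,330; Winslow Borough $2,060. Sum = $8,045.
No rounding difference to absorb.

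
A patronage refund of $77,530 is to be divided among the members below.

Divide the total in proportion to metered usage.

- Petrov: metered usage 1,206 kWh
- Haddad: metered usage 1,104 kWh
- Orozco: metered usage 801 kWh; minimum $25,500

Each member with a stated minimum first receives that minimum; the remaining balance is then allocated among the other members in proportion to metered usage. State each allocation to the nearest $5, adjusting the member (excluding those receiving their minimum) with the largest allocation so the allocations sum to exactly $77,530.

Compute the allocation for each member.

Guaranteed amounts: Orozco $25,500. Residual $52,030.
Residual split over remaining metered usage 2,310: Petrov 27,163.71 → $27,165; Haddad 24,866.29 → $24,865.

Petrov: $27,165 · Haddad: $24,865 · Orozco: $25,500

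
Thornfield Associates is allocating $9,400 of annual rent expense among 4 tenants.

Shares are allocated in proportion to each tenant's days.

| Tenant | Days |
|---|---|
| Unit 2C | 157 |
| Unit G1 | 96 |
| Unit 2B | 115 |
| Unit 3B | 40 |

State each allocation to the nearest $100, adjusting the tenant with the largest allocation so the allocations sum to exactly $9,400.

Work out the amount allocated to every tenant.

Unit 2C: $3,700; Unit G1: $2,200; Unit 2B: $2,600; Unit 3B: $900

Combined days = 408.
Raw shares: Unit 2C 157/408 × $9,400 = 3,617.16; Unit G1 96/408 × $9,400 = 2,211.76; Unit 2B 115/408 × $9,400 = 2,649.51; Unit 3B 40/408 × $9,400 = 921.57.
At nearest $100: Unit 2C $3,600; Unit G1 $2,200; Unit 2B $2,600; Unit 3B $900. Sum = $9,300.
Difference $9,400 − $9,300 = +$100 applied to largest allocation (Unit 2C): Unit 2C becomes $3,700.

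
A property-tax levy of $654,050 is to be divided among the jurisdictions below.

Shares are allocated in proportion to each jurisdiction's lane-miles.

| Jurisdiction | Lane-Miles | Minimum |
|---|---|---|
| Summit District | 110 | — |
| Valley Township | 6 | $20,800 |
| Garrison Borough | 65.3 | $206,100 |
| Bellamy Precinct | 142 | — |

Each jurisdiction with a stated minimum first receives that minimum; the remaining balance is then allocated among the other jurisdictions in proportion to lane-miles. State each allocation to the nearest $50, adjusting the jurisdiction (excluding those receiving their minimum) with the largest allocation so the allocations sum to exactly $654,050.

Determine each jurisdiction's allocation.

Summit District: $186,450; Valley Township: $20,800; Garrison Borough: $206,100; Bellamy Precinct: $240,700

Fund the minimums — Valley Township $20,800; Garrison Borough $206,100. Remaining pool $427,150.
Remaining pool split over remaining lane-miles 252: Summit District 186,454.37 → $186,450; Bellamy Precinct 240,695.63 → $240,700.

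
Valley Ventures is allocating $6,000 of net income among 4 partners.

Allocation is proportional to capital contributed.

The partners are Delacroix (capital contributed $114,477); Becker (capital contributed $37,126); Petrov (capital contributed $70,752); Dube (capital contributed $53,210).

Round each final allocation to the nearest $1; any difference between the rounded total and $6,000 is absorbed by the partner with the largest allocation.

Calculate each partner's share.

Total capital contributed = 275,565.
Raw shares: Delacroix 114,477/275,565 × $6,000 = 2,492.56; Becker 37,126/275,565 × $6,000 = 808.36; Petrov 70,752/275,565 × $6,000 = 1,540.51; Dube 53,210/275,565 × $6,000 = 1,158.57.
At nearest $1: Delacroix $2,493; Becker $808; Petrov $1,541; Dube $1,159. Sum = $6,001.
Difference $6,000 − $6,001 = −$1 applied to largest allocation (Delacroix): Delacroix becomes $2,492.

Delacroix: $2,492 · Becker: $808 · Petrov: $1,541 · Dube: $1,159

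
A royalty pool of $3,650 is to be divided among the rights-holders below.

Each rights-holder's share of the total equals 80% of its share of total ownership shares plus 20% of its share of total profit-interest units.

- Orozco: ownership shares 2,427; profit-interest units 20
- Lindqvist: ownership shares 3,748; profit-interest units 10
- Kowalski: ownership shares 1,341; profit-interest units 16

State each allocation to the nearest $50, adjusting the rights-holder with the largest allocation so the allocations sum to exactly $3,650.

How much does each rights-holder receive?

Orozco: $1,250 | Lindqvist: $1,650 | Kowalski: $750

Totals — ownership shares 7,516, profit-interest units 46.
Composite weights (80% ownership shares + 20% profit-interest units): Orozco 0.3453; Lindqvist 0.4424; Kowalski 0.2123.
Raw shares: Orozco 1,260.29; Lindqvist 1,614.81; Kowalski 774.90.
At nearest $50: Orozco $1,250; Lindqvist $1,600; Kowalski $750. Sum = $3,600.
Difference $3,650 − $3,600 = +$50 applied to largest allocation (Lindqvist): Lindqvist becomes $1,650.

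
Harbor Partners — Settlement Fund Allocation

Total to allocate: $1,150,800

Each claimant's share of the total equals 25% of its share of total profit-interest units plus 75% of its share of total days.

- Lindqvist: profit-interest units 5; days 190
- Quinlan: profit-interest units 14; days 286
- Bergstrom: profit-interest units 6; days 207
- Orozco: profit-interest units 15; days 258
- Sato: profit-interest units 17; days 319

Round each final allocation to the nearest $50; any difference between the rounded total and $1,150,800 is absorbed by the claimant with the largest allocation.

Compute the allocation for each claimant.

Lindqvist: $155,400 | Quinlan: $266,550 | Bergstrom: $172,100 | Orozco: $252,450 | Sato: $304,300

Totals — profit-interest units 57, days 1,260.
Blended shares (25% profit-interest units + 75% days): Lindqvist 0.1350; Quinlan 0.2316; Bergstrom 0.1495; Orozco 0.2194; Sato 0.2644.
Pro-rata amounts: Lindqvist 155,386.84; Quinlan 266,573.16; Bergstrom 172,079.21; Orozco 252,440.53; Sato 304,320.26.
After rounding ($50): Lindqvist $155,400; Quinlan $266,550; Bergstrom $172,100; Orozco $252,450; Sato $304,300. Sum = $1,150,800.
No rounding difference to absorb.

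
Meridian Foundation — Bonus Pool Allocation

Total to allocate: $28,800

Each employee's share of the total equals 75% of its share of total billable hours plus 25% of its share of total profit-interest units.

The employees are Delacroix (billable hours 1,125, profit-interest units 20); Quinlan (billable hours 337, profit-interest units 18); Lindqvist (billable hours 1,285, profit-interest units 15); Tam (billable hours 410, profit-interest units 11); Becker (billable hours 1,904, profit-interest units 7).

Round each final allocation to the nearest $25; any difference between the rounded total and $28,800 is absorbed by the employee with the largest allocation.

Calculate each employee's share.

Billable hours total 5,061; profit-interest units total 71.
Composite weights (75% billable hours + 25% profit-interest units): Delacroix 0.2371; Quinlan 0.1133; Lindqvist 0.2432; Tam 0.0995; Becker 0.3068.
Unrounded shares: Delacroix 6,829.59; Quinlan 3,263.64; Lindqvist 7,005.42; Tam 2,865.34; Becker 8,836.00.
At nearest $25: Delacroix $6,825; Quinlan $3,275; Lindqvist $7,000; Tam $2,875; Becker $8,825. Sum = $28,800.
Rounded total matches; no reconciliation needed.

Delacroix: $6,825 · Quinlan: $3,275 · Lindqvist: $7,000 · Tam: $2,875 · Becker: $8,825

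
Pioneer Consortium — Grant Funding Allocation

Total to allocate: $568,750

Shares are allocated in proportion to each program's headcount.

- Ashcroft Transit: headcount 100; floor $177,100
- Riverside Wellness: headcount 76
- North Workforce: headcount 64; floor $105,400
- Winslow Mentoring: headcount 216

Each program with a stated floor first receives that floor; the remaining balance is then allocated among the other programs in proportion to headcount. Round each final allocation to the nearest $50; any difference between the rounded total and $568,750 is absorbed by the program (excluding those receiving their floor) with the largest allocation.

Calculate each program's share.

Minimums first: Ashcroft Transit $177,100; North Workforce $105,400. Residual $286,250.
Residual split over remaining headcount 292: Riverside Wellness 74,503.42 → $74,500; Winslow Mentoring 211,746.58 → $211,750.

Ashcroft Transit: $177,100 · Riverside Wellness: $74,500 · North Workforce: $105,400 · Winslow Mentoring: $211,750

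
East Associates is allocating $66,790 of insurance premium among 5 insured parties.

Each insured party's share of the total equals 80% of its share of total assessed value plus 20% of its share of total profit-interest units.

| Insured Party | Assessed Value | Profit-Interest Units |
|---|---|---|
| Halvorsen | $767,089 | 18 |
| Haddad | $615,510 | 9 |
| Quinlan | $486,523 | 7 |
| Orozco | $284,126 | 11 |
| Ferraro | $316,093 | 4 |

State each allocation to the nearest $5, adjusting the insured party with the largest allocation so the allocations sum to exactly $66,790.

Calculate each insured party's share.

Totals — assessed value 2,469,341, profit-interest units 49.
Composite weights (80% assessed value + 20% profit-interest units): Halvorsen 0.3220; Haddad 0.2361; Quinlan 0.1862; Orozco 0.1369; Ferraro 0.1187.
Pro-rata amounts: Halvorsen 21,505.42; Haddad 15,772.02; Quinlan 12,435.75; Orozco 9,146.70; Ferraro 7,930.12.
After rounding ($5): Halvorsen $21,505; Haddad $15,770; Quinlan $12,435; Orozco $9,145; Ferraro $7,930. Sum = $66,785.
Difference $66,790 − $66,785 = +$5 applied to largest allocation (Halvorsen): Halvorsen becomes $21,510.

Halvorsen: $21,510; Haddad: $15,770; Quinlan: $12,435; Orozco: $9,145; Ferraro: $7,930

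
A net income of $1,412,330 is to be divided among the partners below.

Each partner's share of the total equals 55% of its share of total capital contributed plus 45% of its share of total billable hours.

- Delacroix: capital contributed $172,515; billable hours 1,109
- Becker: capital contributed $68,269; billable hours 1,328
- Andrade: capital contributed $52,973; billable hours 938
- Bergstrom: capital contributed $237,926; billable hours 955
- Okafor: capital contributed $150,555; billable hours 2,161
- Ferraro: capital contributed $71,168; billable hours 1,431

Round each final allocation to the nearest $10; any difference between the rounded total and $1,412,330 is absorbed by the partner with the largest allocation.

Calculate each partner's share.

Delacroix: $266,840; Becker: $176,930; Andrade: $129,870; Bergstrom: $321,920; Okafor: $328,590; Ferraro: $188,180

Totals — capital contributed 753,406, billable hours 7,922.
Combined weights (55% capital contributed + 45% billable hours): Delacroix 0.1889; Becker 0.1253; Andrade 0.0920; Bergstrom 0.2279; Okafor 0.2327; Ferraro 0.1332.
Unrounded shares: Delacroix 266,837.90; Becker 176,926.96; Andrade 129,868.33; Bergstrom 321,923.60; Okafor 328,594.06; Ferraro 188,179.16.
At nearest $10: Delacroix $266,840; Becker $176,930; Andrade $129,870; Bergstrom $321,920; Okafor $328,590; Ferraro $188,180. Sum = $1,412,330.
Sum already equals the total — no adjustment.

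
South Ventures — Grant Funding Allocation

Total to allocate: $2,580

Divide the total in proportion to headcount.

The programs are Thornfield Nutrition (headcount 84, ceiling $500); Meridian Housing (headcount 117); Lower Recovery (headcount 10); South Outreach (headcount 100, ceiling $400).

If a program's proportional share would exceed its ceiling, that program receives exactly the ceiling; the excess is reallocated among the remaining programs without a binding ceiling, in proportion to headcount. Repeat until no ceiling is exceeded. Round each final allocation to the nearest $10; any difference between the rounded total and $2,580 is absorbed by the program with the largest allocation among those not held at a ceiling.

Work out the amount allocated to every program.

Total headcount = 311.
Pro-rata shares before constraints: Thornfield Nutrition 696.85; Meridian Housing 970.61; Lower Recovery 82.96; South Outreach 829.58.
Held at cap: Thornfield Nutrition ($500), South Outreach ($400); remaining pool $1,680 reallocated over remaining headcount 127.
Shares after redistribution: Meridian Housing 1,547.72 → $1,550; Lower Recovery 132.28 → $130.

Thornfield Nutrition: $500; Meridian Housing: $1,550; Lower Recovery: $130; South Outreach: $400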